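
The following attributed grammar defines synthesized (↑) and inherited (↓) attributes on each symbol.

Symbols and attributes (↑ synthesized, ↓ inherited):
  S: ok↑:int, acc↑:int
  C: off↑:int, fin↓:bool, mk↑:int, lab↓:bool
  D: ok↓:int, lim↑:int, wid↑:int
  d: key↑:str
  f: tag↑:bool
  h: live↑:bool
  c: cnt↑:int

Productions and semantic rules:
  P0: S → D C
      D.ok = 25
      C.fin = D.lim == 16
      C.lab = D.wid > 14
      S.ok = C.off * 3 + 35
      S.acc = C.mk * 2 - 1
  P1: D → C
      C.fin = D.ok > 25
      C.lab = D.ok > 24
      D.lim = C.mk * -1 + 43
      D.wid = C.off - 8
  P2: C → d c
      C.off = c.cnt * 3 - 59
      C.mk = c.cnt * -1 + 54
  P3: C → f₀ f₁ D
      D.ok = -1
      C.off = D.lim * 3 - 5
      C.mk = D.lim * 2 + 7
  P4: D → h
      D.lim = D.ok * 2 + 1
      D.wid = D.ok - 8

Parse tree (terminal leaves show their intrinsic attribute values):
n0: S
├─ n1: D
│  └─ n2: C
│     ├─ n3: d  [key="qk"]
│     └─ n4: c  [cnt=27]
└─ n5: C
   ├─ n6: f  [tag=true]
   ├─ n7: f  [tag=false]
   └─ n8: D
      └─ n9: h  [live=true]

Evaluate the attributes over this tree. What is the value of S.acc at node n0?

1. n1.ok = 25  [25]
2. n2.fin = false  [D.ok > 25]
3. n2.lab = true  [D.ok > 24]
4. n3.key = "qk"  [terminal]
5. n4.cnt = 27  [terminal]
6. n2.off = 22  [c.cnt * 3 - 59]
7. n2.mk = 27  [c.cnt * -1 + 54]
8. n1.lim = 16  [C.mk * -1 + 43]
9. n1.wid = 14  [C.off - 8]
10. n5.fin = true  [D.lim == 16]
11. n5.lab = false  [D.wid > 14]
12. n6.tag = true  [terminal]
13. n7.tag = false  [terminal]
14. n8.ok = -1  [-1]
15. n9.live = true  [terminal]
16. n8.lim = -1  [D.ok * 2 + 1]
17. n8.wid = -9  [D.ok - 8]
18. n5.off = -8  [D.lim * 3 - 5]
19. n5.mk = 5  [D.lim * 2 + 7]
20. n0.ok = 11  [C.off * 3 + 35]
21. n0.acc = 9  [C.mk * 2 - 1]

9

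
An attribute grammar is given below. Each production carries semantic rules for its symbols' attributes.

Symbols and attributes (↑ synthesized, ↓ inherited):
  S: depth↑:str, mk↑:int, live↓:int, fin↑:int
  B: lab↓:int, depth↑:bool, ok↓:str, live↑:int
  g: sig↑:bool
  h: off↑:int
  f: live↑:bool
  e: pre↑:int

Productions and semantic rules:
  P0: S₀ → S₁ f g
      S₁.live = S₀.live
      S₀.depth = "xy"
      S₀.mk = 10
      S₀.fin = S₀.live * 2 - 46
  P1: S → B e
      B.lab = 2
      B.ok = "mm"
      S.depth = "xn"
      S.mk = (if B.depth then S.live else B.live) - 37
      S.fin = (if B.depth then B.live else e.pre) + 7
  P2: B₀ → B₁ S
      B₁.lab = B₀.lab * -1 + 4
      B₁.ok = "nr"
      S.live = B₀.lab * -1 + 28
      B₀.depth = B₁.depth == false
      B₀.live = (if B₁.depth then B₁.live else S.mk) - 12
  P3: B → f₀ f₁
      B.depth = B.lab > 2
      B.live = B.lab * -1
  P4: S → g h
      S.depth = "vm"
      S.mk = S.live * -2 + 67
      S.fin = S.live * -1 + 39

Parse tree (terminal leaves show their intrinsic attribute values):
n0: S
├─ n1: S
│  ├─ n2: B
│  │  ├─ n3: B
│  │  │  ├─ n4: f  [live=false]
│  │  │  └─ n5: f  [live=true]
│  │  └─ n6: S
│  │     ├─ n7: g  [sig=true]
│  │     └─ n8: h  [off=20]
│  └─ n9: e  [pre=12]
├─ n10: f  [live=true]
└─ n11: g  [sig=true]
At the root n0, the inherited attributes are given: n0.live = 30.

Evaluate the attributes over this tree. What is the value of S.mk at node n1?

-7

1. n0.live = 30  [given at root]
2. n1.live = 30  [S₀.live]
3. n2.lab = 2  [2]
4. n2.ok = "mm"  ["mm"]
5. n3.lab = 2  [B₀.lab * -1 + 4]
6. n3.ok = "nr"  ["nr"]
7. n4.live = false  [terminal]
8. n5.live = true  [terminal]
9. n3.depth = false  [B.lab > 2]
10. n3.live = -2  [B.lab * -1]
11. n6.live = 26  [B₀.lab * -1 + 28]
12. n7.sig = true  [terminal]
13. n8.off = 20  [terminal]
14. n6.depth = "vm"  ["vm"]
15. n6.mk = 15  [S.live * -2 + 67]
16. n6.fin = 13  [S.live * -1 + 39]
17. n2.depth = true  [B₁.depth == false]
18. n2.live = 3  [(if B₁.depth then B₁.live else S.mk) - 12]
19. n9.pre = 12  [terminal]
20. n1.depth = "xn"  ["xn"]
21. n1.mk = -7  [(if B.depth then S.live else B.live) - 37]
22. n1.fin = 10  [(if B.depth then B.live else e.pre) + 7]
23. n10.live = true  [terminal]
24. n11.sig = true  [terminal]
25. n0.depth = "xy"  ["xy"]
26. n0.mk = 10  [10]
27. n0.fin = 14  [S₀.live * 2 - 46]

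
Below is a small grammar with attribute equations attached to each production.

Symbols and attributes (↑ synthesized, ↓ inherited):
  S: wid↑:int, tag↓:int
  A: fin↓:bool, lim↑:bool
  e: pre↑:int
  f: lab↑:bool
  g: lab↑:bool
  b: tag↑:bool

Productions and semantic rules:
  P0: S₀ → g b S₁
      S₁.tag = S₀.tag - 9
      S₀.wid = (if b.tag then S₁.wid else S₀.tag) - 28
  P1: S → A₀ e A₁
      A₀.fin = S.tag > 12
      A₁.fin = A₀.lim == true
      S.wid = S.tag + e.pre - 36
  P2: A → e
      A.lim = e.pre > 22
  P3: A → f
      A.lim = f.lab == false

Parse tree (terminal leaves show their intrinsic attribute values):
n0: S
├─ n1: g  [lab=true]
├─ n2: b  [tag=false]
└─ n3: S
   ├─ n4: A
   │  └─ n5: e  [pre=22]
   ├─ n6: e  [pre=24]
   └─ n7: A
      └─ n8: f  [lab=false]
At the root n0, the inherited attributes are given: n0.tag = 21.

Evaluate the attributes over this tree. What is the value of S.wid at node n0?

-7

1. n0.tag = 21  [given at root]
2. n1.lab = true  [terminal]
3. n2.tag = false  [terminal]
4. n3.tag = 12  [S₀.tag - 9]
5. n4.fin = false  [S.tag > 12]
6. n5.pre = 22  [terminal]
7. n4.lim = false  [e.pre > 22]
8. n6.pre = 24  [terminal]
9. n7.fin = false  [A₀.lim == true]
10. n8.lab = false  [terminal]
11. n7.lim = true  [f.lab == false]
12. n3.wid = 0  [S.tag + e.pre - 36]
13. n0.wid = -7  [(if b.tag then S₁.wid else S₀.tag) - 28]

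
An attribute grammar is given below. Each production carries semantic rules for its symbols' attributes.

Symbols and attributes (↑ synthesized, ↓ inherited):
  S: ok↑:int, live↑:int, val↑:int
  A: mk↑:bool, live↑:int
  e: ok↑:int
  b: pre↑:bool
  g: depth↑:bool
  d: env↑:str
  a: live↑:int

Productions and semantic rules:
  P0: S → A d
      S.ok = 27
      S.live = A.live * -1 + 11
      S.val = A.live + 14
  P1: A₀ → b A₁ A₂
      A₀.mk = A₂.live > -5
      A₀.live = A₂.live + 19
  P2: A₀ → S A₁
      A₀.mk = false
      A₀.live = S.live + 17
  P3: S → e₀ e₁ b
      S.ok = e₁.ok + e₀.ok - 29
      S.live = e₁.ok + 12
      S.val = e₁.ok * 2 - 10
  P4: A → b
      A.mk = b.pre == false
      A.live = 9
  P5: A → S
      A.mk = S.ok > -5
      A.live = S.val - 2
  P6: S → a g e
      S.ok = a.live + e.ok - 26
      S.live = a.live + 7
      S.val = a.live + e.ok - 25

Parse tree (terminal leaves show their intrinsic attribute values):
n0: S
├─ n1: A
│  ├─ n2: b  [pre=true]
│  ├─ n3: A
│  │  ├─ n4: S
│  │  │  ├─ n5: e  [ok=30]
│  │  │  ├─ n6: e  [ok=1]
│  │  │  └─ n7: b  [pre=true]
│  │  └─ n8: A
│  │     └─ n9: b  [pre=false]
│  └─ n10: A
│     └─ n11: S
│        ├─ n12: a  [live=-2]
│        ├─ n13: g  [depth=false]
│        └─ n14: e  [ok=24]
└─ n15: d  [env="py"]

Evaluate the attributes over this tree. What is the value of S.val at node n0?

28

1. n2.pre = true  [terminal]
2. n5.ok = 30  [terminal]
3. n6.ok = 1  [terminal]
4. n7.pre = true  [terminal]
5. n4.ok = 2  [e₁.ok + e₀.ok - 29]
6. n4.live = 13  [e₁.ok + 12]
7. n4.val = -8  [e₁.ok * 2 - 10]
8. n9.pre = false  [terminal]
9. n8.mk = true  [b.pre == false]
10. n8.live = 9  [9]
11. n3.mk = false  [false]
12. n3.live = 30  [S.live + 17]
13. n12.live = -2  [terminal]
14. n13.depth = false  [terminal]
15. n14.ok = 24  [terminal]
16. n11.ok = -4  [a.live + e.ok - 26]
17. n11.live = 5  [a.live + 7]
18. n11.val = -3  [a.live + e.ok - 25]
19. n10.mk = true  [S.ok > -5]
20. n10.live = -5  [S.val - 2]
21. n1.mk = false  [A₂.live > -5]
22. n1.live = 14  [A₂.live + 19]
23. n15.env = "py"  [terminal]
24. n0.ok = 27  [27]
25. n0.live = -3  [A.live * -1 + 11]
26. n0.val = 28  [A.live + 14]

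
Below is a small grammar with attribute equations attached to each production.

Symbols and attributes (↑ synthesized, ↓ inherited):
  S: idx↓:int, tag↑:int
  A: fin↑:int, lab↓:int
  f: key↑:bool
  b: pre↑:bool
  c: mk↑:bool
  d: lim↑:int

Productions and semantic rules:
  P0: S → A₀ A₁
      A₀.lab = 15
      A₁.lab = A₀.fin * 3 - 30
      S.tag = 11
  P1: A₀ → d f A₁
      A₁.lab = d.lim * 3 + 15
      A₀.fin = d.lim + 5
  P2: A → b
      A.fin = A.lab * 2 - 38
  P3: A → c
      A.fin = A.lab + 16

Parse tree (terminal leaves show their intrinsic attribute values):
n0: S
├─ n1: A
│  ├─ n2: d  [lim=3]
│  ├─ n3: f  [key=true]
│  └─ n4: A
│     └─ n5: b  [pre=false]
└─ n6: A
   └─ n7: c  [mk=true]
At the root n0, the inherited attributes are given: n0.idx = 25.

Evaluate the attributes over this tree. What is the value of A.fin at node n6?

10

1. n0.idx = 25  [given at root]
2. n1.lab = 15  [15]
3. n2.lim = 3  [terminal]
4. n3.key = true  [terminal]
5. n4.lab = 24  [d.lim * 3 + 15]
6. n5.pre = false  [terminal]
7. n4.fin = 10  [A.lab * 2 - 38]
8. n1.fin = 8  [d.lim + 5]
9. n6.lab = -6  [A₀.fin * 3 - 30]
10. n7.mk = true  [terminal]
11. n6.fin = 10  [A.lab + 16]
12. n0.tag = 11  [11]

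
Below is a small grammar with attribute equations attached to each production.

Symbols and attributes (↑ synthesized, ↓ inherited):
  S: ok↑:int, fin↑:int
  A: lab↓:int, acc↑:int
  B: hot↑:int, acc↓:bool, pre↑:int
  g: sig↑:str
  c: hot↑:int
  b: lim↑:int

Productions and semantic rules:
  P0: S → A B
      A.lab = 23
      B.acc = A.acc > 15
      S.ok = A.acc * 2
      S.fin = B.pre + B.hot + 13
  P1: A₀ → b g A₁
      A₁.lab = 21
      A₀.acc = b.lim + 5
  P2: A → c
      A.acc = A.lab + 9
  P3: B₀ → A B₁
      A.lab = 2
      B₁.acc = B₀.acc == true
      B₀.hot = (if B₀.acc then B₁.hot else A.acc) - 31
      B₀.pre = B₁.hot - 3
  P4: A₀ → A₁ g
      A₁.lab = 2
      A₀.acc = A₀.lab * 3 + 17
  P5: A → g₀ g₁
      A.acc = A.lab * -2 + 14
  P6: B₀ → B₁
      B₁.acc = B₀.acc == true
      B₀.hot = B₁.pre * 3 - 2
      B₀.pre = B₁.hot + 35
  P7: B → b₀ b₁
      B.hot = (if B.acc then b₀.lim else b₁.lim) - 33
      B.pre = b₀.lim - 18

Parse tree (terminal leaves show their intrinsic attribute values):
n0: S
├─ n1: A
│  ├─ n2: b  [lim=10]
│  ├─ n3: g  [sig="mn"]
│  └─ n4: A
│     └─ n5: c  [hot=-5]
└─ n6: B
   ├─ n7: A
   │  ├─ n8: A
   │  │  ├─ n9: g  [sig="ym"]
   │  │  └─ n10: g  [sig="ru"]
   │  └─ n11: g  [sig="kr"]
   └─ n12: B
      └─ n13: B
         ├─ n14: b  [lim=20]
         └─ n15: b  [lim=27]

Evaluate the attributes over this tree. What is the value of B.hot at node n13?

1. n1.lab = 23  [23]
2. n2.lim = 10  [terminal]
3. n3.sig = "mn"  [terminal]
4. n4.lab = 21  [21]
5. n5.hot = -5  [terminal]
6. n4.acc = 30  [A.lab + 9]
7. n1.acc = 15  [b.lim + 5]
8. n6.acc = false  [A.acc > 15]
9. n7.lab = 2  [2]
10. n8.lab = 2  [2]
11. n9.sig = "ym"  [terminal]
12. n10.sig = "ru"  [terminal]
13. n8.acc = 10  [A.lab * -2 + 14]
14. n11.sig = "kr"  [terminal]
15. n7.acc = 23  [A₀.lab * 3 + 17]
16. n12.acc = false  [B₀.acc == true]
17. n13.acc = false  [B₀.acc == true]
18. n14.lim = 20  [terminal]
19. n15.lim = 27  [terminal]
20. n13.hot = -6  [(if B.acc then b₀.lim else b₁.lim) - 33]
21. n13.pre = 2  [b₀.lim - 18]
22. n12.hot = 4  [B₁.pre * 3 - 2]
23. n12.pre = 29  [B₁.hot + 35]
24. n6.hot = -8  [(if B₀.acc then B₁.hot else A.acc) - 31]
25. n6.pre = 1  [B₁.hot - 3]
26. n0.ok = 30  [A.acc * 2]
27. n0.fin = 6  [B.pre + B.hot + 13]

-6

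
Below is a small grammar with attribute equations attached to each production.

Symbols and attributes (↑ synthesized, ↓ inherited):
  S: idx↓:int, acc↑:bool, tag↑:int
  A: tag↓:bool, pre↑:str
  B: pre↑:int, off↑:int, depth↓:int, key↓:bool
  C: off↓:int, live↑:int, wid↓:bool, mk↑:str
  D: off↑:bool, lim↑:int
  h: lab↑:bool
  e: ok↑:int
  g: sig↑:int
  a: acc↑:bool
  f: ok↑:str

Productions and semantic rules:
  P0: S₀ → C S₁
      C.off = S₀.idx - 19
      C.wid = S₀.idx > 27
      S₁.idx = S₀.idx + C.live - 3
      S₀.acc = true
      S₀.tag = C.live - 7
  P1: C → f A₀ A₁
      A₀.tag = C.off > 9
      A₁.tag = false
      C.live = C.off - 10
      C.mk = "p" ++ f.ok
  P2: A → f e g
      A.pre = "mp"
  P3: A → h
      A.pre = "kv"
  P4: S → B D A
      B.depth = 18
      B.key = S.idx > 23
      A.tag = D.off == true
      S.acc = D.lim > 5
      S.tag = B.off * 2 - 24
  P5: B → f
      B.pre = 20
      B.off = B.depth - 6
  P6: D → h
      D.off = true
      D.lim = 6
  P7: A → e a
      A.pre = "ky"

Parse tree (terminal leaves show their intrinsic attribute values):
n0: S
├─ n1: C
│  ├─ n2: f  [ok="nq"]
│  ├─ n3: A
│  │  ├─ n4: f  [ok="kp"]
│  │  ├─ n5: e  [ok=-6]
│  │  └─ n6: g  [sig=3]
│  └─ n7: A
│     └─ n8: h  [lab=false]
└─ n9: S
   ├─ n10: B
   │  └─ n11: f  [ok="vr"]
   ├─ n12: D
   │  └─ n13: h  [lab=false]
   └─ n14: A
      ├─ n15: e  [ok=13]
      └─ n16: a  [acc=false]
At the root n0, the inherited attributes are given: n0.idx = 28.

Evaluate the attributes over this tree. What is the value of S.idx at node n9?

1. n0.idx = 28  [given at root]
2. n1.off = 9  [S₀.idx - 19]
3. n1.wid = true  [S₀.idx > 27]
4. n2.ok = "nq"  [terminal]
5. n3.tag = false  [C.off > 9]
6. n4.ok = "kp"  [terminal]
7. n5.ok = -6  [terminal]
8. n6.sig = 3  [terminal]
9. n3.pre = "mp"  ["mp"]
10. n7.tag = false  [false]
11. n8.lab = false  [terminal]
12. n7.pre = "kv"  ["kv"]
13. n1.live = -1  [C.off - 10]
14. n1.mk = "pnq"  ["p" ++ f.ok]
15. n9.idx = 24  [S₀.idx + C.live - 3]
16. n10.depth = 18  [18]
17. n10.key = true  [S.idx > 23]
18. n11.ok = "vr"  [terminal]
19. n10.pre = 20  [20]
20. n10.off = 12  [B.depth - 6]
21. n13.lab = false  [terminal]
22. n12.off = true  [true]
23. n12.lim = 6  [6]
24. n14.tag = true  [D.off == true]
25. n15.ok = 13  [terminal]
26. n16.acc = false  [terminal]
27. n14.pre = "ky"  ["ky"]
28. n9.acc = true  [D.lim > 5]
29. n9.tag = 0  [B.off * 2 - 24]
30. n0.acc = true  [true]
31. n0.tag = -8  [C.live - 7]

24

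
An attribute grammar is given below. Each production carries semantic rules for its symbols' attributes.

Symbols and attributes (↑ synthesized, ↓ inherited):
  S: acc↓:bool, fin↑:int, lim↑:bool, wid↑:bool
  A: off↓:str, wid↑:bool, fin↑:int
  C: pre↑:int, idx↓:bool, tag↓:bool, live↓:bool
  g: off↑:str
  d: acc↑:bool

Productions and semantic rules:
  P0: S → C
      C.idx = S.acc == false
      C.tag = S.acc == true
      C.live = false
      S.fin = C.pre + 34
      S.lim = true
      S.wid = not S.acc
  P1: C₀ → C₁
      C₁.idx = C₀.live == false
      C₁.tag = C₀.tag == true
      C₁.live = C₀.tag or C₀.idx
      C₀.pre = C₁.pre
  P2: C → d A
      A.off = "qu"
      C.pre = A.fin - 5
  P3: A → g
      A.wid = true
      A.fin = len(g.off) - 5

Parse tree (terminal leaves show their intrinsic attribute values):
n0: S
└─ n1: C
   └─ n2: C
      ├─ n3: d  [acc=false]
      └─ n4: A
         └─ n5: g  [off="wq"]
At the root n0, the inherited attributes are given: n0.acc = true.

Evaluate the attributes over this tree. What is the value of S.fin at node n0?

26

1. n0.acc = true  [given at root]
2. n1.idx = false  [S.acc == false]
3. n1.tag = true  [S.acc == true]
4. n1.live = false  [false]
5. n2.idx = true  [C₀.live == false]
6. n2.tag = true  [C₀.tag == true]
7. n2.live = true  [C₀.tag or C₀.idx]
8. n3.acc = false  [terminal]
9. n4.off = "qu"  ["qu"]
10. n5.off = "wq"  [terminal]
11. n4.wid = true  [true]
12. n4.fin = -3  [len(g.off) - 5]
13. n2.pre = -8  [A.fin - 5]
14. n1.pre = -8  [C₁.pre]
15. n0.fin = 26  [C.pre + 34]
16. n0.lim = true  [true]
17. n0.wid = false  [not S.acc]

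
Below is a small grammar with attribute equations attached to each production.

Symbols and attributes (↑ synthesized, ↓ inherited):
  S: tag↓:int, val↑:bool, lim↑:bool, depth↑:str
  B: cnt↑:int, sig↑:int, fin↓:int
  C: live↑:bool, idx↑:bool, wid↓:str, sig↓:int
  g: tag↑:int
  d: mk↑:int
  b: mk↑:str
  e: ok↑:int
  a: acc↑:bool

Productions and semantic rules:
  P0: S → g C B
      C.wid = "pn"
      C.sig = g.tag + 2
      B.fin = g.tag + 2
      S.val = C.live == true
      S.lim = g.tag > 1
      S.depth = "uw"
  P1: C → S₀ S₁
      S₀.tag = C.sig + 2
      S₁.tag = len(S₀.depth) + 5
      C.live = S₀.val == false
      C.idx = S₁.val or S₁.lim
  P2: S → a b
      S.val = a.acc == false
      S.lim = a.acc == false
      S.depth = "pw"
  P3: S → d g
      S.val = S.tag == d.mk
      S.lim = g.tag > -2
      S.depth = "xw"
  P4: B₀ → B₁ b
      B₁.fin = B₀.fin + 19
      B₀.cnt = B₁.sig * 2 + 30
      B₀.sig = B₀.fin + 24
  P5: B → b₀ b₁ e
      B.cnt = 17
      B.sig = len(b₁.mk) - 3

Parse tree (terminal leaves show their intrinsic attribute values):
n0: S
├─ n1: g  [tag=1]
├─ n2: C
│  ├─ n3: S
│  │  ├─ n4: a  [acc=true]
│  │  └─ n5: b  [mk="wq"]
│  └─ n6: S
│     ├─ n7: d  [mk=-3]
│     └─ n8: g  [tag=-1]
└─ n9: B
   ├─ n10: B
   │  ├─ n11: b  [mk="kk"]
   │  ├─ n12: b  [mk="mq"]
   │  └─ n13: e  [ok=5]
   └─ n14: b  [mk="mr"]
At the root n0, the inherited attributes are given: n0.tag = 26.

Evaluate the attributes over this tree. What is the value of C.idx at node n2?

1. n0.tag = 26  [given at root]
2. n1.tag = 1  [terminal]
3. n2.wid = "pn"  ["pn"]
4. n2.sig = 3  [g.tag + 2]
5. n3.tag = 5  [C.sig + 2]
6. n4.acc = true  [terminal]
7. n5.mk = "wq"  [terminal]
8. n3.val = false  [a.acc == false]
9. n3.lim = false  [a.acc == false]
10. n3.depth = "pw"  ["pw"]
11. n6.tag = 7  [len(S₀.depth) + 5]
12. n7.mk = -3  [terminal]
13. n8.tag = -1  [terminal]
14. n6.val = false  [S.tag == d.mk]
15. n6.lim = true  [g.tag > -2]
16. n6.depth = "xw"  ["xw"]
17. n2.live = true  [S₀.val == false]
18. n2.idx = true  [S₁.val or S₁.lim]
19. n9.fin = 3  [g.tag + 2]
20. n10.fin = 22  [B₀.fin + 19]
21. n11.mk = "kk"  [terminal]
22. n12.mk = "mq"  [terminal]
23. n13.ok = 5  [terminal]
24. n10.cnt = 17  [17]
25. n10.sig = -1  [len(b₁.mk) - 3]
26. n14.mk = "mr"  [terminal]
27. n9.cnt = 28  [B₁.sig * 2 + 30]
28. n9.sig = 27  [B₀.fin + 24]
29. n0.val = true  [C.live == true]
30. n0.lim = false  [g.tag > 1]
31. n0.depth = "uw"  ["uw"]

true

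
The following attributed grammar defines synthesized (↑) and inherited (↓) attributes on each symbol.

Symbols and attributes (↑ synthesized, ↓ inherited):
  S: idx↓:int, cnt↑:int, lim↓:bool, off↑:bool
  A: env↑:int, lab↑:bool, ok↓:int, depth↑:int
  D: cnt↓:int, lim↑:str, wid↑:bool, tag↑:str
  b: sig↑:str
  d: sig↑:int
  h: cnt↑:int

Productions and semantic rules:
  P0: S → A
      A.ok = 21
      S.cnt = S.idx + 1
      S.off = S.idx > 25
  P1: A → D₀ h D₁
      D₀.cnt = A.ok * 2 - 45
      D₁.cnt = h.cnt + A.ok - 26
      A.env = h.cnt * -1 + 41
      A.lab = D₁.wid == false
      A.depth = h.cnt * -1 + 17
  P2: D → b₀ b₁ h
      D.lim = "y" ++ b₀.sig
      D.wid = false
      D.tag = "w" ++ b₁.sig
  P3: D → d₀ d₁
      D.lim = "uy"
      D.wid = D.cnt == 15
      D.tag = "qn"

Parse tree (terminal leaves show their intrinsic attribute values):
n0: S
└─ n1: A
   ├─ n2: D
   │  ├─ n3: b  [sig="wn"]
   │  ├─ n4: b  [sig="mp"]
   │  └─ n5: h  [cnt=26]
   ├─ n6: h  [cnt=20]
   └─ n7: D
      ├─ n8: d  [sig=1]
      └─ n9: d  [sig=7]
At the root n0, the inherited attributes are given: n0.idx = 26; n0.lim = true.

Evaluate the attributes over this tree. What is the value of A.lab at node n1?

false

1. n0.idx = 26  [given at root]
2. n0.lim = true  [given at root]
3. n1.ok = 21  [21]
4. n2.cnt = -3  [A.ok * 2 - 45]
5. n3.sig = "wn"  [terminal]
6. n4.sig = "mp"  [terminal]
7. n5.cnt = 26  [terminal]
8. n2.lim = "ywn"  ["y" ++ b₀.sig]
9. n2.wid = false  [false]
10. n2.tag = "wmp"  ["w" ++ b₁.sig]
11. n6.cnt = 20  [terminal]
12. n7.cnt = 15  [h.cnt + A.ok - 26]
13. n8.sig = 1  [terminal]
14. n9.sig = 7  [terminal]
15. n7.lim = "uy"  ["uy"]
16. n7.wid = true  [D.cnt == 15]
17. n7.tag = "qn"  ["qn"]
18. n1.env = 21  [h.cnt * -1 + 41]
19. n1.lab = false  [D₁.wid == false]
20. n1.depth = -3  [h.cnt * -1 + 17]
21. n0.cnt = 27  [S.idx + 1]
22. n0.off = true  [S.idx > 25]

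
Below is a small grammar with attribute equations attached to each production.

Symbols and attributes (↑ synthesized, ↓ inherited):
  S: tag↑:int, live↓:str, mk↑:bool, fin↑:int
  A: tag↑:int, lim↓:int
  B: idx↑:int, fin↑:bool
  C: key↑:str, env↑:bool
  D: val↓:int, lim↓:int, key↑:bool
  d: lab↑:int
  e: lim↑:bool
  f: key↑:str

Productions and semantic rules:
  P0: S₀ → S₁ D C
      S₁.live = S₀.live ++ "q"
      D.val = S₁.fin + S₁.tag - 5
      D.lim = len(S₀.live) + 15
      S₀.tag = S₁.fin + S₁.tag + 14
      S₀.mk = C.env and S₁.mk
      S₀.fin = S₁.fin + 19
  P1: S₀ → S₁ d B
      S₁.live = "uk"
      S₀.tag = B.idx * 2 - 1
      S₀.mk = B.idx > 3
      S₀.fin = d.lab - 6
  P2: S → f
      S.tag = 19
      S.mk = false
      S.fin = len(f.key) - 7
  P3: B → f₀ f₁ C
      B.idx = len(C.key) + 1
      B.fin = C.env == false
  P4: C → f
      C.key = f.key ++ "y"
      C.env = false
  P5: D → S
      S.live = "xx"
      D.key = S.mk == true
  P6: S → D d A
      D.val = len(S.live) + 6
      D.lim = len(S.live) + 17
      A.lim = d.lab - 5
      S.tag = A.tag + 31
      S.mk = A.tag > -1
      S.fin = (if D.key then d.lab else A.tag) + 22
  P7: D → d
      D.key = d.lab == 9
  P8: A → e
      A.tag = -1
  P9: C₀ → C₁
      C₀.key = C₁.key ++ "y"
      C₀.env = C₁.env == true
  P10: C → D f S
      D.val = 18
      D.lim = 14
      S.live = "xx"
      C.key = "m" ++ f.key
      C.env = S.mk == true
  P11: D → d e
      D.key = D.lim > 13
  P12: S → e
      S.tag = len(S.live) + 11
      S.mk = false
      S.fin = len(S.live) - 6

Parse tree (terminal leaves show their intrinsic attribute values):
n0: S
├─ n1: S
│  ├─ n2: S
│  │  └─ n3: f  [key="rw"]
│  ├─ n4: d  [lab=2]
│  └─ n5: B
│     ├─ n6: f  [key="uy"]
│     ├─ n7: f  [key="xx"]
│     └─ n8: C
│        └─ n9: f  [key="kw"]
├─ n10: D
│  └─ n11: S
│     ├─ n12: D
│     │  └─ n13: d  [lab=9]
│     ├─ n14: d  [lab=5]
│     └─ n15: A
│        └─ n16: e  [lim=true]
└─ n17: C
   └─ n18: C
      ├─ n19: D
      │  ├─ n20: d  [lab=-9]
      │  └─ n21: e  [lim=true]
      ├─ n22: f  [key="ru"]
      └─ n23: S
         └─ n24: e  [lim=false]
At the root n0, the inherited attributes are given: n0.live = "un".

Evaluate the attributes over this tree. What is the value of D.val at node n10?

1. n0.live = "un"  [given at root]
2. n1.live = "unq"  [S₀.live ++ "q"]
3. n2.live = "uk"  ["uk"]
4. n3.key = "rw"  [terminal]
5. n2.tag = 19  [19]
6. n2.mk = false  [false]
7. n2.fin = -5  [len(f.key) - 7]
8. n4.lab = 2  [terminal]
9. n6.key = "uy"  [terminal]
10. n7.key = "xx"  [terminal]
11. n9.key = "kw"  [terminal]
12. n8.key = "kwy"  [f.key ++ "y"]
13. n8.env = false  [false]
14. n5.idx = 4  [len(C.key) + 1]
15. n5.fin = true  [C.env == false]
16. n1.tag = 7  [B.idx * 2 - 1]
17. n1.mk = true  [B.idx > 3]
18. n1.fin = -4  [d.lab - 6]
19. n10.val = -2  [S₁.fin + S₁.tag - 5]
20. n10.lim = 17  [len(S₀.live) + 15]
21. n11.live = "xx"  ["xx"]
22. n12.val = 8  [len(S.live) + 6]
23. n12.lim = 19  [len(S.live) + 17]
24. n13.lab = 9  [terminal]
25. n12.key = true  [d.lab == 9]
26. n14.lab = 5  [terminal]
27. n15.lim = 0  [d.lab - 5]
28. n16.lim = true  [terminal]
29. n15.tag = -1  [-1]
30. n11.tag = 30  [A.tag + 31]
31. n11.mk = false  [A.tag > -1]
32. n11.fin = 27  [(if D.key then d.lab else A.tag) + 22]
33. n10.key = false  [S.mk == true]
34. n19.val = 18  [18]
35. n19.lim = 14  [14]
36. n20.lab = -9  [terminal]
37. n21.lim = true  [terminal]
38. n19.key = true  [D.lim > 13]
39. n22.key = "ru"  [terminal]
40. n23.live = "xx"  ["xx"]
41. n24.lim = false  [terminal]
42. n23.tag = 13  [len(S.live) + 11]
43. n23.mk = false  [false]
44. n23.fin = -4  [len(S.live) - 6]
45. n18.key = "mru"  ["m" ++ f.key]
46. n18.env = false  [S.mk == true]
47. n17.key = "mruy"  [C₁.key ++ "y"]
48. n17.env = false  [C₁.env == true]
49. n0.tag = 17  [S₁.fin + S₁.tag + 14]
50. n0.mk = false  [C.env and S₁.mk]
51. n0.fin = 15  [S₁.fin + 19]

-2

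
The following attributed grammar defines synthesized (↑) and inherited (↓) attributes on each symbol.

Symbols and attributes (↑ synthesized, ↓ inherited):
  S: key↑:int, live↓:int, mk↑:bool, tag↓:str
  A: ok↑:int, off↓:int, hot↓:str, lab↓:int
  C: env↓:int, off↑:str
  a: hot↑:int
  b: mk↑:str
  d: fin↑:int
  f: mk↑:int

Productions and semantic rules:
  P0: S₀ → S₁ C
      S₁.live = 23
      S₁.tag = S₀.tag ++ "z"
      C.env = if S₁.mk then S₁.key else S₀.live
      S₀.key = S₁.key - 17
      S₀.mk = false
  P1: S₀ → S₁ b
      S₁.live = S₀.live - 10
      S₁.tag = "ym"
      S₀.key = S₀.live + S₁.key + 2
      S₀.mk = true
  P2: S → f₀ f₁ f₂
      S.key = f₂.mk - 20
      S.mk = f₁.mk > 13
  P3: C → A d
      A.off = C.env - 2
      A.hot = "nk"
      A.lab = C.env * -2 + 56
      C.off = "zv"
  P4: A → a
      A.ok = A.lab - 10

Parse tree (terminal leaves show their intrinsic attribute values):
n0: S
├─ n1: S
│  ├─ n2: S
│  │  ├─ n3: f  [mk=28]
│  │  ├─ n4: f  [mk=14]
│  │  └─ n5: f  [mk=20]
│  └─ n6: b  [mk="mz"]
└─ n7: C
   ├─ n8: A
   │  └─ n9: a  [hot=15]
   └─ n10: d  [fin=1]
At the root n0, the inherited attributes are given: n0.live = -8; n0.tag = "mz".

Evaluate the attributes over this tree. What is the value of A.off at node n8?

23

1. n0.live = -8  [given at root]
2. n0.tag = "mz"  [given at root]
3. n1.live = 23  [23]
4. n1.tag = "mzz"  [S₀.tag ++ "z"]
5. n2.live = 13  [S₀.live - 10]
6. n2.tag = "ym"  ["ym"]
7. n3.mk = 28  [terminal]
8. n4.mk = 14  [terminal]
9. n5.mk = 20  [terminal]
10. n2.key = 0  [f₂.mk - 20]
11. n2.mk = true  [f₁.mk > 13]
12. n6.mk = "mz"  [terminal]
13. n1.key = 25  [S₀.live + S₁.key + 2]
14. n1.mk = true  [true]
15. n7.env = 25  [if S₁.mk then S₁.key else S₀.live]
16. n8.off = 23  [C.env - 2]
17. n8.hot = "nk"  ["nk"]
18. n8.lab = 6  [C.env * -2 + 56]
19. n9.hot = 15  [terminal]
20. n8.ok = -4  [A.lab - 10]
21. n10.fin = 1  [terminal]
22. n7.off = "zv"  ["zv"]
23. n0.key = 8  [S₁.key - 17]
24. n0.mk = false  [false]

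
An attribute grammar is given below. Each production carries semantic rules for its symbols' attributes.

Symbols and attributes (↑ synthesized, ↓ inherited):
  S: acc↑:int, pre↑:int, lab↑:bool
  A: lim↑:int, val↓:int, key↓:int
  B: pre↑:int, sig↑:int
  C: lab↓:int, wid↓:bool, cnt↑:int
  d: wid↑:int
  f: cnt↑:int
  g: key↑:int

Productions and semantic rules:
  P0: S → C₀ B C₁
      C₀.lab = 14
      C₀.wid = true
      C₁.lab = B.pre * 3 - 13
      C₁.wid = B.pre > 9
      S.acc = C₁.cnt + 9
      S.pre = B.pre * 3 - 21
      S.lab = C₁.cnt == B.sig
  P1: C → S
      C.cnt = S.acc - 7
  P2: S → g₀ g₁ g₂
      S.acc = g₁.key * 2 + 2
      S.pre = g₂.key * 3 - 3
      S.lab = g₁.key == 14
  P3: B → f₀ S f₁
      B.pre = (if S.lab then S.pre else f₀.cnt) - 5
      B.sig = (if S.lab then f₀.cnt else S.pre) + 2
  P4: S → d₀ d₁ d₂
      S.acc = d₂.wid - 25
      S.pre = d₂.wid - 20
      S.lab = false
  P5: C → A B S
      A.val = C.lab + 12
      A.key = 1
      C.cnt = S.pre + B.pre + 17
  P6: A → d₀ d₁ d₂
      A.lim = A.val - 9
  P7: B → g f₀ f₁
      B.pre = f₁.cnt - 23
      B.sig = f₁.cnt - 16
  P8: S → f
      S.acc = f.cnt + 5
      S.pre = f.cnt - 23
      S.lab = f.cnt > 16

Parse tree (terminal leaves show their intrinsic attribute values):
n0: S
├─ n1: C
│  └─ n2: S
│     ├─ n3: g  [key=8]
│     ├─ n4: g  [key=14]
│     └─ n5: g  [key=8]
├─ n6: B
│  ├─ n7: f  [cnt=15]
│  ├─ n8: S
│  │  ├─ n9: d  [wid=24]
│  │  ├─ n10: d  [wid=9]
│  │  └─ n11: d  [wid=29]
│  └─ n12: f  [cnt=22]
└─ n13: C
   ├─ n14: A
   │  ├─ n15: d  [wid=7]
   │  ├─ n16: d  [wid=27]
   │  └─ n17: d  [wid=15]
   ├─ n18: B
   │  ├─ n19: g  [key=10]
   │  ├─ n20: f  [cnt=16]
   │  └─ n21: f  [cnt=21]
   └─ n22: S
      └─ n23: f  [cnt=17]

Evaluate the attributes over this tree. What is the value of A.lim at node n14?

20

1. n1.lab = 14  [14]
2. n1.wid = true  [true]
3. n3.key = 8  [terminal]
4. n4.key = 14  [terminal]
5. n5.key = 8  [terminal]
6. n2.acc = 30  [g₁.key * 2 + 2]
7. n2.pre = 21  [g₂.key * 3 - 3]
8. n2.lab = true  [g₁.key == 14]
9. n1.cnt = 23  [S.acc - 7]
10. n7.cnt = 15  [terminal]
11. n9.wid = 24  [terminal]
12. n10.wid = 9  [terminal]
13. n11.wid = 29  [terminal]
14. n8.acc = 4  [d₂.wid - 25]
15. n8.pre = 9  [d₂.wid - 20]
16. n8.lab = false  [false]
17. n12.cnt = 22  [terminal]
18. n6.pre = 10  [(if S.lab then S.pre else f₀.cnt) - 5]
19. n6.sig = 11  [(if S.lab then f₀.cnt else S.pre) + 2]
20. n13.lab = 17  [B.pre * 3 - 13]
21. n13.wid = true  [B.pre > 9]
22. n14.val = 29  [C.lab + 12]
23. n14.key = 1  [1]
24. n15.wid = 7  [terminal]
25. n16.wid = 27  [terminal]
26. n17.wid = 15  [terminal]
27. n14.lim = 20  [A.val - 9]
28. n19.key = 10  [terminal]
29. n20.cnt = 16  [terminal]
30. n21.cnt = 21  [terminal]
31. n18.pre = -2  [f₁.cnt - 23]
32. n18.sig = 5  [f₁.cnt - 16]
33. n23.cnt = 17  [terminal]
34. n22.acc = 22  [f.cnt + 5]
35. n22.pre = -6  [f.cnt - 23]
36. n22.lab = true  [f.cnt > 16]
37. n13.cnt = 9  [S.pre + B.pre + 17]
38. n0.acc = 18  [C₁.cnt + 9]
39. n0.pre = 9  [B.pre * 3 - 21]
40. n0.lab = false  [C₁.cnt == B.sig]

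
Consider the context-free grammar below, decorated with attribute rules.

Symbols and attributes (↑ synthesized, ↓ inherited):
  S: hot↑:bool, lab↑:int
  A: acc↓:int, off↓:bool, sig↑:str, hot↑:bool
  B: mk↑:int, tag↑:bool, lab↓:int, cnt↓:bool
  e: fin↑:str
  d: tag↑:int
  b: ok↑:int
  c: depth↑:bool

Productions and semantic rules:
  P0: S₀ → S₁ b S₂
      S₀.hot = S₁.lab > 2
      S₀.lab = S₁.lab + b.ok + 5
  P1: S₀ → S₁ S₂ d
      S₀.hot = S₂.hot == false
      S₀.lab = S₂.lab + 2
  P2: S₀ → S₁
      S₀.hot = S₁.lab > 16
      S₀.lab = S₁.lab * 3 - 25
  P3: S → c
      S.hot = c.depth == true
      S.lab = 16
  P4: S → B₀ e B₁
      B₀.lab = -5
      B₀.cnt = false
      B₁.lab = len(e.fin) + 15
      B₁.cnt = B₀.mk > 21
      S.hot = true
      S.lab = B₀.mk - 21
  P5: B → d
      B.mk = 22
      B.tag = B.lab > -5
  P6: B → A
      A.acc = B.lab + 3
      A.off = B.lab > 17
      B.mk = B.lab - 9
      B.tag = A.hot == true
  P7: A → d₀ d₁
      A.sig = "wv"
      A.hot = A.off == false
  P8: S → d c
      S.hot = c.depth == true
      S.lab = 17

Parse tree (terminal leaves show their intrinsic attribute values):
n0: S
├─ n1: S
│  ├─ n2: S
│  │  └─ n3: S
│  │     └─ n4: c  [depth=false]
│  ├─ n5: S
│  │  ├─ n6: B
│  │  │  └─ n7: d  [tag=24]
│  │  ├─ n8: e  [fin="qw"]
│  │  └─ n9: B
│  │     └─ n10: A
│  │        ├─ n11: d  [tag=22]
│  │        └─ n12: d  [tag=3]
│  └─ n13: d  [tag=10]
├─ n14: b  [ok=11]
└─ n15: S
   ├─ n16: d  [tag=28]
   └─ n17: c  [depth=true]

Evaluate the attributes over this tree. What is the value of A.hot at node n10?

true

1. n4.depth = false  [terminal]
2. n3.hot = false  [c.depth == true]
3. n3.lab = 16  [16]
4. n2.hot = false  [S₁.lab > 16]
5. n2.lab = 23  [S₁.lab * 3 - 25]
6. n6.lab = -5  [-5]
7. n6.cnt = false  [false]
8. n7.tag = 24  [terminal]
9. n6.mk = 22  [22]
10. n6.tag = false  [B.lab > -5]
11. n8.fin = "qw"  [terminal]
12. n9.lab = 17  [len(e.fin) + 15]
13. n9.cnt = true  [B₀.mk > 21]
14. n10.acc = 20  [B.lab + 3]
15. n10.off = false  [B.lab > 17]
16. n11.tag = 22  [terminal]
17. n12.tag = 3  [terminal]
18. n10.sig = "wv"  ["wv"]
19. n10.hot = true  [A.off == false]
20. n9.mk = 8  [B.lab - 9]
21. n9.tag = true  [A.hot == true]
22. n5.hot = true  [true]
23. n5.lab = 1  [B₀.mk - 21]
24. n13.tag = 10  [terminal]
25. n1.hot = false  [S₂.hot == false]
26. n1.lab = 3  [S₂.lab + 2]
27. n14.ok = 11  [terminal]
28. n16.tag = 28  [terminal]
29. n17.depth = true  [terminal]
30. n15.hot = true  [c.depth == true]
31. n15.lab = 17  [17]
32. n0.hot = true  [S₁.lab > 2]
33. n0.lab = 19  [S₁.lab + b.ok + 5]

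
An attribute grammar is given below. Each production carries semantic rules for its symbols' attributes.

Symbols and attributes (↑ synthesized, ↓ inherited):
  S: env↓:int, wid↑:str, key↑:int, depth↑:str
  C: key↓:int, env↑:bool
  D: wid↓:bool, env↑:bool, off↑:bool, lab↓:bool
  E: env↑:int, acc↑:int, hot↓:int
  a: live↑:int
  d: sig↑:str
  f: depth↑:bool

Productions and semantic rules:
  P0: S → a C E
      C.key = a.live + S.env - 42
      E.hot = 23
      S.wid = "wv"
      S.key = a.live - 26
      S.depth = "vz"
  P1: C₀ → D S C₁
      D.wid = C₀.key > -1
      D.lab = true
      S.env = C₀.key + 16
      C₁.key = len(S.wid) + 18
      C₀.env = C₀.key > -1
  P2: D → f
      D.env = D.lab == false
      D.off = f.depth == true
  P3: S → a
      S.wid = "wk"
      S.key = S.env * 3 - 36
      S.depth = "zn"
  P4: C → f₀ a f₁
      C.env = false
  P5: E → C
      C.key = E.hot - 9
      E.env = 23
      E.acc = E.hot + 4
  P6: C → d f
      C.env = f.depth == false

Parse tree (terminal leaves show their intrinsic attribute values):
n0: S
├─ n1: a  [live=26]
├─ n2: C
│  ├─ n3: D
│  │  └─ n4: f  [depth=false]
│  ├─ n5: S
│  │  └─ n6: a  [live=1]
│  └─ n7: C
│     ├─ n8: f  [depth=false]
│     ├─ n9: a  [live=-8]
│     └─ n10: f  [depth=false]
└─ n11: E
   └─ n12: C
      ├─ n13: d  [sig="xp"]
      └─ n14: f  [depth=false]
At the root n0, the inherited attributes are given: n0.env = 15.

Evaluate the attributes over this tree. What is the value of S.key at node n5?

9

1. n0.env = 15  [given at root]
2. n1.live = 26  [terminal]
3. n2.key = -1  [a.live + S.env - 42]
4. n3.wid = false  [C₀.key > -1]
5. n3.lab = true  [true]
6. n4.depth = false  [terminal]
7. n3.env = false  [D.lab == false]
8. n3.off = false  [f.depth == true]
9. n5.env = 15  [C₀.key + 16]
10. n6.live = 1  [terminal]
11. n5.wid = "wk"  ["wk"]
12. n5.key = 9  [S.env * 3 - 36]
13. n5.depth = "zn"  ["zn"]
14. n7.key = 20  [len(S.wid) + 18]
15. n8.depth = false  [terminal]
16. n9.live = -8  [terminal]
17. n10.depth = false  [terminal]
18. n7.env = false  [false]
19. n2.env = false  [C₀.key > -1]
20. n11.hot = 23  [23]
21. n12.key = 14  [E.hot - 9]
22. n13.sig = "xp"  [terminal]
23. n14.depth = false  [terminal]
24. n12.env = true  [f.depth == false]
25. n11.env = 23  [23]
26. n11.acc = 27  [E.hot + 4]
27. n0.wid = "wv"  ["wv"]
28. n0.key = 0  [a.live - 26]
29. n0.depth = "vz"  ["vz"]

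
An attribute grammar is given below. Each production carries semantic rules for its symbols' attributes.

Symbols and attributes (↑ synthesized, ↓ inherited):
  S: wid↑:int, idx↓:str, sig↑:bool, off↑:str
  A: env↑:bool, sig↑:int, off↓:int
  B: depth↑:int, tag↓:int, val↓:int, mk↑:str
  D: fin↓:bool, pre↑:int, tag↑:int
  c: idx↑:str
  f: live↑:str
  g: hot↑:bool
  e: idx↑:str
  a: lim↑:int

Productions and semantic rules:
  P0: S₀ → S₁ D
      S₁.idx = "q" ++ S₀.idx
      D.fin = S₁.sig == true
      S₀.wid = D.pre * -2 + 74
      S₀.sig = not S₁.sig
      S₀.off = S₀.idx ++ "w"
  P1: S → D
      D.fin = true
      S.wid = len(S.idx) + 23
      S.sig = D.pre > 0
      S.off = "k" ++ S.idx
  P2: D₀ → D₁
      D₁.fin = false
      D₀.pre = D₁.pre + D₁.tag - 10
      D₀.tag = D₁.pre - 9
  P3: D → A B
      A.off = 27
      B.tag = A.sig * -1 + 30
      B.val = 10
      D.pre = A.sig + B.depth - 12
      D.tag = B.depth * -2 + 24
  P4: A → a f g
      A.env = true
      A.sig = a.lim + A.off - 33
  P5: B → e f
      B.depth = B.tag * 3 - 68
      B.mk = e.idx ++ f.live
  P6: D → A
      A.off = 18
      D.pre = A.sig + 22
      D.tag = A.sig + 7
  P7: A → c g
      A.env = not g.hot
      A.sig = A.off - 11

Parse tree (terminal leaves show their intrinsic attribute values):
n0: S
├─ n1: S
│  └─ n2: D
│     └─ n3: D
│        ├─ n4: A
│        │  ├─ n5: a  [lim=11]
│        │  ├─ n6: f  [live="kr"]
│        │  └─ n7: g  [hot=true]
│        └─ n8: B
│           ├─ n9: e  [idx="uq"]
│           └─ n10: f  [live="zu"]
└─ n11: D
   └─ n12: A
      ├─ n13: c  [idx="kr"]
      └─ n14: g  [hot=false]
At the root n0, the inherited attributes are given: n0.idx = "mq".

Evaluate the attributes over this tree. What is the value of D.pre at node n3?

0

1. n0.idx = "mq"  [given at root]
2. n1.idx = "qmq"  ["q" ++ S₀.idx]
3. n2.fin = true  [true]
4. n3.fin = false  [false]
5. n4.off = 27  [27]
6. n5.lim = 11  [terminal]
7. n6.live = "kr"  [terminal]
8. n7.hot = true  [terminal]
9. n4.env = true  [true]
10. n4.sig = 5  [a.lim + A.off - 33]
11. n8.tag = 25  [A.sig * -1 + 30]
12. n8.val = 10  [10]
13. n9.idx = "uq"  [terminal]
14. n10.live = "zu"  [terminal]
15. n8.depth = 7  [B.tag * 3 - 68]
16. n8.mk = "uqzu"  [e.idx ++ f.live]
17. n3.pre = 0  [A.sig + B.depth - 12]
18. n3.tag = 10  [B.depth * -2 + 24]
19. n2.pre = 0  [D₁.pre + D₁.tag - 10]
20. n2.tag = -9  [D₁.pre - 9]
21. n1.wid = 26  [len(S.idx) + 23]
22. n1.sig = false  [D.pre > 0]
23. n1.off = "kqmq"  ["k" ++ S.idx]
24. n11.fin = false  [S₁.sig == true]
25. n12.off = 18  [18]
26. n13.idx = "kr"  [terminal]
27. n14.hot = false  [terminal]
28. n12.env = true  [not g.hot]
29. n12.sig = 7  [A.off - 11]
30. n11.pre = 29  [A.sig + 22]
31. n11.tag = 14  [A.sig + 7]
32. n0.wid = 16  [D.pre * -2 + 74]
33. n0.sig = true  [not S₁.sig]
34. n0.off = "mqw"  [S₀.idx ++ "w"]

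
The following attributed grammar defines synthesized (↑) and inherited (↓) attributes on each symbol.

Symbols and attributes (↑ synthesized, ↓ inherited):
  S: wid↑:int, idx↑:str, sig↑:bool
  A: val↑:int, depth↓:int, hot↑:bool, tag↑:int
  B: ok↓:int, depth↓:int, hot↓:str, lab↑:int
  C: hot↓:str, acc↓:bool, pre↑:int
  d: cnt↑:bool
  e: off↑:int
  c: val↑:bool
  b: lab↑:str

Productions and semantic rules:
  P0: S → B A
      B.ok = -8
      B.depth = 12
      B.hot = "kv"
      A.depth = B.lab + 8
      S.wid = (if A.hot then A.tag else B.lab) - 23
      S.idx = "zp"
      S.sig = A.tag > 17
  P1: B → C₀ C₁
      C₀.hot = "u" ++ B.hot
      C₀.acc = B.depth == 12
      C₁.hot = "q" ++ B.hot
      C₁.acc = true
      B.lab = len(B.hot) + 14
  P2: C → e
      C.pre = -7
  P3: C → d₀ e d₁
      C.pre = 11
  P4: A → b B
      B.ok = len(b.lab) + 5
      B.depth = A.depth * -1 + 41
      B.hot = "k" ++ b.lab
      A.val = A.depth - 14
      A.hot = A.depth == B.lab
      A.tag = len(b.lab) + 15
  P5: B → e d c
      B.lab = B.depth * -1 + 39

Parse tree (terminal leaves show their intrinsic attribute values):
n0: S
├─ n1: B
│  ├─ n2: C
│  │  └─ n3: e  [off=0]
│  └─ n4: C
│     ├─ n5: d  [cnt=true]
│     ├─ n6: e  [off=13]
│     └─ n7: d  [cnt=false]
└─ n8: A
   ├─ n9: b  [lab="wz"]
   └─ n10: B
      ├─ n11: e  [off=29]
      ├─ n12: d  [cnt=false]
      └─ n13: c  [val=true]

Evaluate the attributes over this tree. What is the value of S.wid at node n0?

-7

1. n1.ok = -8  [-8]
2. n1.depth = 12  [12]
3. n1.hot = "kv"  ["kv"]
4. n2.hot = "ukv"  ["u" ++ B.hot]
5. n2.acc = true  [B.depth == 12]
6. n3.off = 0  [terminal]
7. n2.pre = -7  [-7]
8. n4.hot = "qkv"  ["q" ++ B.hot]
9. n4.acc = true  [true]
10. n5.cnt = true  [terminal]
11. n6.off = 13  [terminal]
12. n7.cnt = false  [terminal]
13. n4.pre = 11  [11]
14. n1.lab = 16  [len(B.hot) + 14]
15. n8.depth = 24  [B.lab + 8]
16. n9.lab = "wz"  [terminal]
17. n10.ok = 7  [len(b.lab) + 5]
18. n10.depth = 17  [A.depth * -1 + 41]
19. n10.hot = "kwz"  ["k" ++ b.lab]
20. n11.off = 29  [terminal]
21. n12.cnt = false  [terminal]
22. n13.val = true  [terminal]
23. n10.lab = 22  [B.depth * -1 + 39]
24. n8.val = 10  [A.depth - 14]
25. n8.hot = false  [A.depth == B.lab]
26. n8.tag = 17  [len(b.lab) + 15]
27. n0.wid = -7  [(if A.hot then A.tag else B.lab) - 23]
28. n0.idx = "zp"  ["zp"]
29. n0.sig = false  [A.tag > 17]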